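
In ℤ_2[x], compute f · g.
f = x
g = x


Expand and collect like terms; reduce coefficients mod 2:
x^0: 0·0 = 0 ≡ 0 (mod 2)
x^1: 0·1 + 1·0 = 0 ≡ 0 (mod 2)
x^2: 1·1 = 1 ≡ 1 (mod 2)
Result: x^2

f · g = x^2


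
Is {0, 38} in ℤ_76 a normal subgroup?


H = {0, 38} in ℤ_76
ℤ_76 is abelian; every subgroup of an abelian group is normal

Yes, normal subgroup


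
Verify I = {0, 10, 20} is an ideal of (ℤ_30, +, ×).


Check ideal conditions for I = {0, 10, 20} in ℤ_30:
(1) I is an additive subgroup? Yes
(2) For r ∈ ℤ_30 and a ∈ I: r·a ∈ I? Yes

Yes, I is an ideal of ℤ_30


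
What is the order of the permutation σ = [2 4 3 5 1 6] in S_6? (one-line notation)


Cycle decomposition: (1 2 4 5)
Cycle lengths: 4
Order = lcm(4) = 4

ord(σ) = 4


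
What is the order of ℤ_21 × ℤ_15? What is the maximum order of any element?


|ℤ_21 × ℤ_15| = 21 × 15 = 315
Max element order = lcm(21,15) = 105
Cyclic? No (gcd=3)

|ℤ_21×ℤ_15| = 315, max element order = 105


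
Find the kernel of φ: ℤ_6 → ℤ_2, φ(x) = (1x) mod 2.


Kernel = preimage of identity
ker(φ) = {x ∈ ℤ_6 : 1x ≡ 0 (mod 2)}. Since 2 | 6, φ is well-defined. The kernel is the cyclic subgroup ⟨2⟩ of ℤ_6 (order 3), i.e. {0, 2, 4}

ker(φ) = {0, 2, 4}


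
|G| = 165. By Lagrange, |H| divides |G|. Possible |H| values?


Lagrange's theorem: |H| divides |G|
|G| = 165
Divisors of 165: 1, 3, 5, 11, 15, 33, 55, 165

Possible subgroup orders: {1, 3, 5, 11, 15, 33, 55, 165}


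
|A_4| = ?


|A_n| = n!/2 (even permutations)
|A_4| = 4!/2 = 24/2 = 12

|A_4| = 12


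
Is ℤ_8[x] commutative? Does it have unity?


ℤ_8 has zero divisors (2·4 ≡ 0), and these lift to constant zero divisors in ℤ_8[x]; so not an integral domain
Commutative: Yes
Integral domain: No
Has unity: Yes

ℤ_8[x]: Commutative=Yes, Unity=Yes


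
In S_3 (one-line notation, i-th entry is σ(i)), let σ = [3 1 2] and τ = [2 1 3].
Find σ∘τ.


σ∘τ: apply τ first, then σ
1 →τ 2 →σ 1
2 →τ 1 →σ 3
3 →τ 3 →σ 2

σ∘τ = [1 3 2]


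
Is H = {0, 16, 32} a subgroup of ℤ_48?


Subgroup test for H = {0, 16, 32} in (ℤ_48, +):
(1) 0 ∈ H? Yes
(2) Closure: for all a,b ∈ H, (a+b) mod 48 ∈ H? Yes
(3) Inverses: for all a ∈ H, -a mod 48 ∈ H? Yes

Yes, H is a subgroup of ℤ_48


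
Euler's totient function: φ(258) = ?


Factor n: 258 = 2 × 3 × 43
φ(n) = n · ∏(1 - 1/p) over distinct primes p | n
φ(258) = 258 · (1 - 1/2) · (1 - 1/3) · (1 - 1/43) = 84

φ(258) = 84


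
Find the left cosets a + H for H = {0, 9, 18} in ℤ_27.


H = {0, 9, 18}, |H| = 3
Number of cosets = |G|/|H| = 27/3 = 9
0 + H = {0, 9, 18}
1 + H = {1, 10, 19}
2 + H = {2, 11, 20}
3 + H = {3, 12, 21}
4 + H = {4, 13, 22}
5 + H = {5, 14, 23}
6 + H = {6, 15, 24}
7 + H = {7, 16, 25}
8 + H = {8, 17, 26}

Cosets: 0+H={0,9,18}; 1+H={1,10,19}; 2+H={2,11,20}; 3+H={3,12,21}; 4+H={4,13,22}; 5+H={5,14,23}; 6+H={6,15,24}; 7+H={7,16,25}; 8+H={8,17,26}


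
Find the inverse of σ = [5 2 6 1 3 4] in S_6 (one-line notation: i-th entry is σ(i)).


To find σ⁻¹, swap domain and range:
σ(1) = 5 → σ⁻¹(5) = 1
σ(2) = 2 → σ⁻¹(2) = 2
σ(3) = 6 → σ⁻¹(6) = 3
σ(4) = 1 → σ⁻¹(1) = 4
σ(5) = 3 → σ⁻¹(3) = 5
σ(6) = 4 → σ⁻¹(4) = 6

σ⁻¹ = [4 2 5 6 1 3]


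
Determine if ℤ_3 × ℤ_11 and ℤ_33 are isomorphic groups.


Comparing ℤ_3 × ℤ_11 and ℤ_33:
gcd(3,11) = 1, so ℤ_3 × ℤ_11 ≅ ℤ_33 (CRT)

Yes, ℤ_3 × ℤ_11 ≅ ℤ_33


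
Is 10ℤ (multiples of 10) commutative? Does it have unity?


10ℤ is a commutative ring under +,× but has no multiplicative identity (1 ∉ 10ℤ); it has no zero divisors, but without unity it is not an integral domain
Commutative: Yes
Integral domain: No
Has unity: No

10ℤ (multiples of 10): Commutative=Yes, Unity=No


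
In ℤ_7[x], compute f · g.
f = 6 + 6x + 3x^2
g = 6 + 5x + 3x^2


Expand and collect like terms; reduce coefficients mod 7:
x^0: 6·6 = 36 ≡ 1 (mod 7)
x^1: 6·5 + 6·6 = 66 ≡ 3 (mod 7)
x^2: 6·3 + 6·5 + 3·6 = 66 ≡ 3 (mod 7)
x^3: 6·3 + 3·5 = 33 ≡ 5 (mod 7)
x^4: 3·3 = 9 ≡ 2 (mod 7)
Result: 1 + 3x + 3x^2 + 5x^3 + 2x^4

f · g = 1 + 3x + 3x^2 + 5x^3 + 2x^4


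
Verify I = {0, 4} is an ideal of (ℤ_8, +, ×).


Check ideal conditions for I = {0, 4} in ℤ_8:
(1) I is an additive subgroup? Yes
(2) For r ∈ ℤ_8 and a ∈ I: r·a ∈ I? Yes

Yes, I is an ideal of ℤ_8


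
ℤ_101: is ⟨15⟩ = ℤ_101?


g generates ℤ_n iff gcd(g, n) = 1
gcd(15, 101) = 1
Since gcd = 1, 15 is a generator.

Yes, 15 generates ℤ_101


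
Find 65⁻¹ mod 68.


Use the extended Euclidean algorithm to write 1 = 65·s + 68·t; then s mod 68 is the inverse.
Euclidean algorithm:
  65 = 0·68 + 65
  68 = 1·65 + 3
  65 = 21·3 + 2
  3 = 1·2 + 1
  2 = 2·1 + 0
gcd(65,68) = 1
Back-substitution gives: 65·(-23) + 68·(22) = 1
So 65⁻¹ ≡ -23 ≡ 45 (mod 68)
Check: 65 × 45 = 2925 ≡ 1 (mod 68) ✓

65⁻¹ ≡ 45 (mod 68)


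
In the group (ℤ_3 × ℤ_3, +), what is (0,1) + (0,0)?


Operation: componentwise addition mod (3, 3)
(0,1) + (0,0) = ((a₁+b₁) mod 3, (a₂+b₂) mod 3) with a = (0,1), b = (0,0)

(0,1) + (0,0) = (0,1)


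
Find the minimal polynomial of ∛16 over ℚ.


∛16 satisfies x³ - 16 = 0, irreducible over ℚ (no rational root; 16 is not a perfect cube)

Minimal polynomial: x³ - 16


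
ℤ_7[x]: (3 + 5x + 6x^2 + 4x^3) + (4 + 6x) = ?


Add coefficients mod 7:
x^0: 3 + 4 = 0 (mod 7)
x^1: 5 + 6 = 4 (mod 7)
x^2: 6 + 0 = 6 (mod 7)
x^3: 4 + 0 = 4 (mod 7)
Result: 4x + 6x^2 + 4x^3

f + g = 4x + 6x^2 + 4x^3


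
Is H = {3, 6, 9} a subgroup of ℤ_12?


Subgroup test for H = {3, 6, 9} in (ℤ_12, +):
(1) 0 ∈ H? No
(2) Closure: for all a,b ∈ H, (a+b) mod 12 ∈ H? No  [counterexample: 3 + 9 = 0 ∉ H]
(3) Inverses: for all a ∈ H, -a mod 12 ∈ H? Yes

No, H is not a subgroup of ℤ_12


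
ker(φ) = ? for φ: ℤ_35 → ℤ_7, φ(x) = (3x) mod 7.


Kernel = preimage of identity
ker(φ) = {x ∈ ℤ_35 : 3x ≡ 0 (mod 7)}. Since 7 | 35, φ is well-defined. The kernel is the cyclic subgroup ⟨7⟩ of ℤ_35 (order 5), i.e. {0, 7, 14, 21, 28}

ker(φ) = {0, 7, 14, 21, 28}


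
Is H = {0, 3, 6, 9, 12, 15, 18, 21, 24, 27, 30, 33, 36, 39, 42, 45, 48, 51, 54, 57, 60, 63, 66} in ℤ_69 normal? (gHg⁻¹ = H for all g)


H = {0, 3, 6, 9, 12, 15, 18, 21, 24, 27, 30, 33, 36, 39, 42, 45, 48, 51, 54, 57, 60, 63, 66} in ℤ_69
ℤ_69 is abelian; every subgroup of an abelian group is normal

Yes, normal subgroup


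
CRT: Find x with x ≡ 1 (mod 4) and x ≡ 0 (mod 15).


m₁ = 4, m₂ = 15, gcd = 1, so CRT applies. M = m₁·m₂ = 60
Let M₁ = M/m₁ = 15, M₂ = M/m₂ = 4
Find y₁ ≡ M₁⁻¹ (mod m₁): 15⁻¹ ≡ 3 (mod 4)
Find y₂ ≡ M₂⁻¹ (mod m₂): 4⁻¹ ≡ 4 (mod 15)
x = a₁·M₁·y₁ + a₂·M₂·y₂ = 1·15·3 + 0·4·4 = 45
Reduce mod 60: x ≡ 45
Check: 45 mod 4 = 1 ✓, 45 mod 15 = 0 ✓

x ≡ 45 (mod 60)


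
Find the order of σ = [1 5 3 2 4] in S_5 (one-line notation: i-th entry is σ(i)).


Cycle decomposition: (2 5 4)
Cycle lengths: 3
Order = lcm(3) = 3

ord(σ) = 3


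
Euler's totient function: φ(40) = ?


Factor n: 40 = 2^3 × 5
φ(n) = n · ∏(1 - 1/p) over distinct primes p | n
φ(40) = 40 · (1 - 1/2) · (1 - 1/5) = 16

φ(40) = 16


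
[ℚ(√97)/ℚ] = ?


√97 has minimal polynomial x² - 97 (irreducible over ℚ since 97 is squarefree)

[ℚ(√97)/ℚ] = 2


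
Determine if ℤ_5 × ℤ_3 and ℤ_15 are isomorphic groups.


Comparing ℤ_5 × ℤ_3 and ℤ_15:
gcd(5,3) = 1, so ℤ_5 × ℤ_3 ≅ ℤ_15 (CRT)

Yes, ℤ_5 × ℤ_3 ≅ ℤ_15


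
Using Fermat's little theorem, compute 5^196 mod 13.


Fermat's little theorem: if p is prime and gcd(a,p)=1, then a^(p-1) ≡ 1 (mod p)
p = 13 is prime, gcd(5,13) = 1
Reduce exponent: 196 mod 12 = 4
So 5^196 ≡ 5^4 (mod 13)
5^4 mod 13 = 1

5^196 ≡ 1 (mod 13)


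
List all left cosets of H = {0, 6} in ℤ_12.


H = {0, 6}, |H| = 2
Number of cosets = |G|/|H| = 12/2 = 6
0 + H = {0, 6}
1 + H = {1, 7}
2 + H = {2, 8}
3 + H = {3, 9}
4 + H = {4, 10}
5 + H = {5, 11}

Cosets: 0+H={0,6}; 1+H={1,7}; 2+H={2,8}; 3+H={3,9}; 4+H={4,10}; 5+H={5,11}


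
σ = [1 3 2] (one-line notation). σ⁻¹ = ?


To find σ⁻¹, swap domain and range:
σ(1) = 1 → σ⁻¹(1) = 1
σ(2) = 3 → σ⁻¹(3) = 2
σ(3) = 2 → σ⁻¹(2) = 3

σ⁻¹ = [1 3 2]


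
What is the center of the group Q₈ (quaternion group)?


Z(G) = {g ∈ G | gx = xg for all x ∈ G}
In Q₈ = {±1, ±i, ±j, ±k}, only ±1 commute with every element

Z(Q₈ (quaternion group)) = {1, -1}


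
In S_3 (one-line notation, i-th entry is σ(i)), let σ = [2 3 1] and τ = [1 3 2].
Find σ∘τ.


σ∘τ: apply τ first, then σ
1 →τ 1 →σ 2
2 →τ 3 →σ 1
3 →τ 2 →σ 3

σ∘τ = [2 1 3]


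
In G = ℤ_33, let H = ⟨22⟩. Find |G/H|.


|⟨22⟩| = n / gcd(22, 33) = 33 / 11 = 3
H is normal (ℤ_33 is abelian).
|G/H| = |G| / |H| = 33 / 3 = 11

|G/H| = 11


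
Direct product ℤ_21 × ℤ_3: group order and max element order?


|ℤ_21 × ℤ_3| = 21 × 3 = 63
Max element order = lcm(21,3) = 21
Cyclic? No (gcd=3)

|ℤ_21×ℤ_3| = 63, max element order = 21


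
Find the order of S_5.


|S_n| = n! (number of permutations of n symbols)
|S_5| = 5! = 120

|S_5| = 120


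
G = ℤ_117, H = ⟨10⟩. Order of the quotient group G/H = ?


|⟨10⟩| = n / gcd(10, 117) = 117 / 1 = 117
H is normal (ℤ_117 is abelian).
|G/H| = |G| / |H| = 117 / 117 = 1

|G/H| = 1


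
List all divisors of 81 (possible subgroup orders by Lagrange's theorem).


Lagrange's theorem: |H| divides |G|
|G| = 81
Divisors of 81: 1, 3, 9, 27, 81

Possible subgroup orders: {1, 3, 9, 27, 81}


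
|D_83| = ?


|D_n| = 2n (n rotations and n reflections)
|D_83| = 2×83 = 166

|D_83| = 166


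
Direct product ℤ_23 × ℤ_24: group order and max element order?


|ℤ_23 × ℤ_24| = 23 × 24 = 552
Max element order = lcm(23,24) = 552
Cyclic? Yes (gcd=1)

|ℤ_23×ℤ_24| = 552, max element order = 552


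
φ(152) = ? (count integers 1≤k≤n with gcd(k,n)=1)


Factor n: 152 = 2^3 × 19
φ(n) = n · ∏(1 - 1/p) over distinct primes p | n
φ(152) = 152 · (1 - 1/2) · (1 - 1/19) = 72

φ(152) = 72


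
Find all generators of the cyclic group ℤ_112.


g generates ℤ_n iff gcd(g,n) = 1
Prime factors of 112: 2, 7
Generators are g ∈ {1,...,111} not divisible by any of these primes.
Generators: {1, 3, 5, 9, 11, 13, 15, 17, 19, 23, 25, 27, 29, 31, 33, 37, 39, 41, 43, 45, 47, 51, 53, 55, 57, 59, 61, 65, 67, 69, 71, 73, 75, 79, 81, 83, 85, 87, 89, 93, 95, 97, 99, 101, 103, 107, 109, 111}
Number of generators = φ(112) = 48

Generators of ℤ_112 = {1, 3, 5, 9, 11, 13, 15, 17, 19, 23, 25, 27, 29, 31, 33, 37, 39, 41, 43, 45, 47, 51, 53, 55, 57, 59, 61, 65, 67, 69, 71, 73, 75, 79, 81, 83, 85, 87, 89, 93, 95, 97, 99, 101, 103, 107, 109, 111}


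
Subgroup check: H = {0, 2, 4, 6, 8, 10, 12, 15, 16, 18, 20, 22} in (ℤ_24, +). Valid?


Subgroup test for H = {0, 2, 4, 6, 8, 10, 12, 15, 16, 18, 20, 22} in (ℤ_24, +):
(1) 0 ∈ H? Yes
(2) Closure: for all a,b ∈ H, (a+b) mod 24 ∈ H? No  [counterexample: 2 + 12 = 14 ∉ H]
(3) Inverses: for all a ∈ H, -a mod 24 ∈ H? No

No, H is not a subgroup of ℤ_24


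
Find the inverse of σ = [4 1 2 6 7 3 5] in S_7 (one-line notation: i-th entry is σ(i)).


To find σ⁻¹, swap domain and range:
σ(1) = 4 → σ⁻¹(4) = 1
σ(2) = 1 → σ⁻¹(1) = 2
σ(3) = 2 → σ⁻¹(2) = 3
σ(4) = 6 → σ⁻¹(6) = 4
σ(5) = 7 → σ⁻¹(7) = 5
σ(6) = 3 → σ⁻¹(3) = 6
σ(7) = 5 → σ⁻¹(5) = 7

σ⁻¹ = [2 3 6 1 7 4 5]


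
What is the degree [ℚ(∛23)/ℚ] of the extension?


∛23 has minimal polynomial x³ - 23 (irreducible over ℚ since 23 is not a perfect cube)

[ℚ(∛23)/ℚ] = 3


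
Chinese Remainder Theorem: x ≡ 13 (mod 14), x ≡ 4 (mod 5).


m₁ = 14, m₂ = 5, gcd = 1, so CRT applies. M = m₁·m₂ = 70
Let M₁ = M/m₁ = 5, M₂ = M/m₂ = 14
Find y₁ ≡ M₁⁻¹ (mod m₁): 5⁻¹ ≡ 3 (mod 14)
Find y₂ ≡ M₂⁻¹ (mod m₂): 14⁻¹ ≡ 4 (mod 5)
x = a₁·M₁·y₁ + a₂·M₂·y₂ = 13·5·3 + 4·14·4 = 419
Reduce mod 70: x ≡ 69
Check: 69 mod 14 = 13 ✓, 69 mod 5 = 4 ✓

x ≡ 69 (mod 70)


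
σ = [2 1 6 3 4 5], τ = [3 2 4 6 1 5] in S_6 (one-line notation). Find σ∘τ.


σ∘τ: apply τ first, then σ
1 →τ 3 →σ 6
2 →τ 2 →σ 1
3 →τ 4 →σ 3
4 →τ 6 →σ 5
5 →τ 1 →σ 2
6 →τ 5 →σ 4

σ∘τ = [6 1 3 5 2 4]


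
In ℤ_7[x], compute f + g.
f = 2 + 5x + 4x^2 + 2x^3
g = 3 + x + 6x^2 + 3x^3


Add coefficients mod 7:
x^0: 2 + 3 = 5 (mod 7)
x^1: 5 + 1 = 6 (mod 7)
x^2: 4 + 6 = 3 (mod 7)
x^3: 2 + 3 = 5 (mod 7)
Result: 5 + 6x + 3x^2 + 5x^3

f + g = 5 + 6x + 3x^2 + 5x^3


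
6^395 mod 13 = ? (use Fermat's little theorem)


Fermat's little theorem: if p is prime and gcd(a,p)=1, then a^(p-1) ≡ 1 (mod p)
p = 13 is prime, gcd(6,13) = 1
Reduce exponent: 395 mod 12 = 11
So 6^395 ≡ 6^11 (mod 13)
6^11 mod 13 = 11

6^395 ≡ 11 (mod 13)


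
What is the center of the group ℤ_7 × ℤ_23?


Z(G) = {g ∈ G | gx = xg for all x ∈ G}
Direct product of abelian groups is abelian, so Z(G) = G

Z(ℤ_7 × ℤ_23) = ℤ_7 × ℤ_23


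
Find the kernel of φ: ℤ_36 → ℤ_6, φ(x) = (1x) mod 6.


Kernel = preimage of identity
ker(φ) = {x ∈ ℤ_36 : 1x ≡ 0 (mod 6)}. Since 6 | 36, φ is well-defined. The kernel is the cyclic subgroup ⟨6⟩ of ℤ_36 (order 6), i.e. {0, 6, 12, 18, 24, 30}

ker(φ) = {0, 6, 12, 18, 24, 30}


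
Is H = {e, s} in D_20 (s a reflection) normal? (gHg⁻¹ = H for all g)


H = {e, s} in D_20 (s a reflection)
r·s·r⁻¹ = sr⁻² ≠ s for n ≥ 3, so {e, s} is not closed under conjugation

No, not a normal subgroup


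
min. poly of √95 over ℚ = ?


√95 satisfies x² - 95 = 0, irreducible over ℚ since 95 is squarefree

Minimal polynomial: x² - 95


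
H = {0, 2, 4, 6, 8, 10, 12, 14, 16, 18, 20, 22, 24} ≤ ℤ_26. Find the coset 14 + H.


14 + H = {14 + h (mod 26) : h ∈ H}
14+0=14, 14+2=16, 14+4=18, 14+6=20, 14+8=22, 14+10=24, 14+12=0, 14+14=2, 14+16=4, 14+18=6, 14+20=8, 14+22=10, 14+24=12
14 + H = {0, 2, 4, 6, 8, 10, 12, 14, 16, 18, 20, 22, 24} = 0 + H

14 + H = {0, 2, 4, 6, 8, 10, 12, 14, 16, 18, 20, 22, 24}


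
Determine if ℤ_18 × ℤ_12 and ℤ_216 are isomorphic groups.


Comparing ℤ_18 × ℤ_12 and ℤ_216:
gcd(18,12) = 6 ≠ 1. Max element order in ℤ_18×ℤ_12 is lcm(18,12) = 36 < 216, so it has no element of order 216

No, ℤ_18 × ℤ_12 ≇ ℤ_216


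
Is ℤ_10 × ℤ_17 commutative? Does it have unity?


Direct product ring; commutative with unity (1,1); but (1,0)·(0,1) = (0,0) gives zero divisors, so not an integral domain
Commutative: Yes
Integral domain: No
Has unity: Yes

ℤ_10 × ℤ_17: Commutative=Yes, Unity=Yes


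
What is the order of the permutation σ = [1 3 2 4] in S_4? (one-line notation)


Cycle decomposition: (2 3)
Cycle lengths: 2
Order = lcm(2) = 2

ord(σ) = 2


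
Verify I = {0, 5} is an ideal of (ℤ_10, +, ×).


Check ideal conditions for I = {0, 5} in ℤ_10:
(1) I is an additive subgroup? Yes
(2) For r ∈ ℤ_10 and a ∈ I: r·a ∈ I? Yes

Yes, I is an ideal of ℤ_10


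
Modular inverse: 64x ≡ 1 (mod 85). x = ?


Use the extended Euclidean algorithm to write 1 = 64·s + 85·t; then s mod 85 is the inverse.
Euclidean algorithm:
  64 = 0·85 + 64
  85 = 1·64 + 21
  64 = 3·21 + 1
  21 = 21·1 + 0
gcd(64,85) = 1
Back-substitution gives: 64·(4) + 85·(-3) = 1
So 64⁻¹ ≡ 4 ≡ 4 (mod 85)
Check: 64 × 4 = 256 ≡ 1 (mod 85) ✓

64⁻¹ ≡ 4 (mod 85)


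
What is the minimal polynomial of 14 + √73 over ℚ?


Let α = 14 + √73. Then α - 14 = √73, so (α - 14)² = 73, giving α² - 28α + 123 = 0. Degree 2 and α ∉ ℚ, so this is the minimal polynomial.

Minimal polynomial: x² - 28x + 123


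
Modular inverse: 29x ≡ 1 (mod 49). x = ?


Use the extended Euclidean algorithm to write 1 = 29·s + 49·t; then s mod 49 is the inverse.
Euclidean algorithm:
  29 = 0·49 + 29
  49 = 1·29 + 20
  29 = 1·20 + 9
  20 = 2·9 + 2
  9 = 4·2 + 1
  2 = 2·1 + 0
gcd(29,49) = 1
Back-substitution gives: 29·(22) + 49·(-13) = 1
So 29⁻¹ ≡ 22 ≡ 22 (mod 49)
Check: 29 × 22 = 638 ≡ 1 (mod 49) ✓

29⁻¹ ≡ 22 (mod 49)


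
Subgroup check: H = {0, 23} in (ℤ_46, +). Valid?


Subgroup test for H = {0, 23} in (ℤ_46, +):
(1) 0 ∈ H? Yes
(2) Closure: for all a,b ∈ H, (a+b) mod 46 ∈ H? Yes
(3) Inverses: for all a ∈ H, -a mod 46 ∈ H? Yes

Yes, H is a subgroup of ℤ_46


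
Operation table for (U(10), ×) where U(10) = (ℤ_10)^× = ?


Elements: {1, 3, 7, 9}
Operation: multiplication mod 10
Entry (a, b) = (a × b) mod 10

Cayley table:
  | 1 | 3 | 7 | 9
1 | 1 | 3 | 7 | 9
3 | 3 | 9 | 1 | 7
7 | 7 | 1 | 9 | 3
9 | 9 | 7 | 3 | 1


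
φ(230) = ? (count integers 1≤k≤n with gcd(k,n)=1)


Factor n: 230 = 2 × 5 × 23
φ(n) = n · ∏(1 - 1/p) over distinct primes p | n
φ(230) = 230 · (1 - 1/2) · (1 - 1/5) · (1 - 1/23) = 88

φ(230) = 88


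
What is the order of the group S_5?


|S_n| = n! (number of permutations of n symbols)
|S_5| = 5! = 120

|S_5| = 120


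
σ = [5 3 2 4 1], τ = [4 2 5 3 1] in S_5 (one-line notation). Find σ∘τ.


σ∘τ: apply τ first, then σ
1 →τ 4 →σ 4
2 →τ 2 →σ 3
3 →τ 5 →σ 1
4 →τ 3 →σ 2
5 →τ 1 →σ 5

σ∘τ = [4 3 1 2 5]


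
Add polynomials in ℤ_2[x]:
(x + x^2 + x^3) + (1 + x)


Add coefficients mod 2:
x^0: 0 + 1 = 1 (mod 2)
x^1: 1 + 1 = 0 (mod 2)
x^2: 1 + 0 = 1 (mod 2)
x^3: 1 + 0 = 1 (mod 2)
Result: 1 + x^2 + x^3

f + g = 1 + x^2 + x^3


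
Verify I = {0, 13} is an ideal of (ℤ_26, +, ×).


Check ideal conditions for I = {0, 13} in ℤ_26:
(1) I is an additive subgroup? Yes
(2) For r ∈ ℤ_26 and a ∈ I: r·a ∈ I? Yes

Yes, I is an ideal of ℤ_26


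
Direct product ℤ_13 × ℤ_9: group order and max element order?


|ℤ_13 × ℤ_9| = 13 × 9 = 117
Max element order = lcm(13,9) = 117
Cyclic? Yes (gcd=1)

|ℤ_13×ℤ_9| = 117, max element order = 117


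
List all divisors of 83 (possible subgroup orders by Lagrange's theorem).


Lagrange's theorem: |H| divides |G|
|G| = 83
Divisors of 83: 1, 83

Possible subgroup orders: {1, 83}


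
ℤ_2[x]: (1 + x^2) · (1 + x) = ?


Expand and collect like terms; reduce coefficients mod 2:
x^0: 1·1 = 1 ≡ 1 (mod 2)
x^1: 1·1 + 0·1 = 1 ≡ 1 (mod 2)
x^2: 0·1 + 1·1 = 1 ≡ 1 (mod 2)
x^3: 1·1 = 1 ≡ 1 (mod 2)
Result: 1 + x + x^2 + x^3

f · g = 1 + x + x^2 + x^3


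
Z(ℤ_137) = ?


Z(G) = {g ∈ G | gx = xg for all x ∈ G}
ℤ_137 is abelian, so Z(G) = G

Z(ℤ_137) = ℤ_137


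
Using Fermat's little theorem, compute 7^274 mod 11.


Fermat's little theorem: if p is prime and gcd(a,p)=1, then a^(p-1) ≡ 1 (mod p)
p = 11 is prime, gcd(7,11) = 1
Reduce exponent: 274 mod 10 = 4
So 7^274 ≡ 7^4 (mod 11)
7^4 mod 11 = 3

7^274 ≡ 3 (mod 11)


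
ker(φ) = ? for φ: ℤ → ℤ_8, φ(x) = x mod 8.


Kernel = preimage of identity
ker(φ) = {x ∈ ℤ : x ≡ 0 (mod 8)} = 8ℤ = {0, ±8, ±16, ...}

ker(φ) = 8ℤ


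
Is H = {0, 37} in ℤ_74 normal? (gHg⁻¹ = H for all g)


H = {0, 37} in ℤ_74
ℤ_74 is abelian; every subgroup of an abelian group is normal

Yes, normal subgroup


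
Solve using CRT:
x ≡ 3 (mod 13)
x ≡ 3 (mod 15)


m₁ = 13, m₂ = 15, gcd = 1, so CRT applies. M = m₁·m₂ = 195
Let M₁ = M/m₁ = 15, M₂ = M/m₂ = 13
Find y₁ ≡ M₁⁻¹ (mod m₁): 15⁻¹ ≡ 7 (mod 13)
Find y₂ ≡ M₂⁻¹ (mod m₂): 13⁻¹ ≡ 7 (mod 15)
x = a₁·M₁·y₁ + a₂·M₂·y₂ = 3·15·7 + 3·13·7 = 588
Reduce mod 195: x ≡ 3
Check: 3 mod 13 = 3 ✓, 3 mod 15 = 3 ✓

x ≡ 3 (mod 195)


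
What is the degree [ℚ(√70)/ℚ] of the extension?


√70 has minimal polynomial x² - 70 (irreducible over ℚ since 70 is squarefree)

[ℚ(√70)/ℚ] = 2


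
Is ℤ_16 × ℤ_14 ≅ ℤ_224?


Comparing ℤ_16 × ℤ_14 and ℤ_224:
gcd(16,14) = 2 ≠ 1. Max element order in ℤ_16×ℤ_14 is lcm(16,14) = 112 < 224, so it has no element of order 224

No, ℤ_16 × ℤ_14 ≇ ℤ_224


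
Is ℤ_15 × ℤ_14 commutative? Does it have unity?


Direct product ring; commutative with unity (1,1); but (1,0)·(0,1) = (0,0) gives zero divisors, so not an integral domain
Commutative: Yes
Integral domain: No
Has unity: Yes

ℤ_15 × ℤ_14: Commutative=Yes, Unity=Yes


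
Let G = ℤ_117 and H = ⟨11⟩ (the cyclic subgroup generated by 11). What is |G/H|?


|⟨11⟩| = n / gcd(11, 117) = 117 / 1 = 117
H is normal (ℤ_117 is abelian).
|G/H| = |G| / |H| = 117 / 117 = 1

|G/H| = 1


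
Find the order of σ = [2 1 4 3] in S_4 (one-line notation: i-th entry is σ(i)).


Cycle decomposition: (1 2) (3 4)
Cycle lengths: 2, 2
Order = lcm(2, 2) = 2

ord(σ) = 2


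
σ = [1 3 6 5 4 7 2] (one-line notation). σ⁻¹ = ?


To find σ⁻¹, swap domain and range:
σ(1) = 1 → σ⁻¹(1) = 1
σ(2) = 3 → σ⁻¹(3) = 2
σ(3) = 6 → σ⁻¹(6) = 3
σ(4) = 5 → σ⁻¹(5) = 4
σ(5) = 4 → σ⁻¹(4) = 5
σ(6) = 7 → σ⁻¹(7) = 6
σ(7) = 2 → σ⁻¹(2) = 7

σ⁻¹ = [1 7 2 5 4 3 6]


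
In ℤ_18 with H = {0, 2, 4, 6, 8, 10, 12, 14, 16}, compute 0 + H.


0 + H = {0 + h (mod 18) : h ∈ H}
0+0=0, 0+2=2, 0+4=4, 0+6=6, 0+8=8, 0+10=10, 0+12=12, 0+14=14, 0+16=16

0 + H = {0, 2, 4, 6, 8, 10, 12, 14, 16}


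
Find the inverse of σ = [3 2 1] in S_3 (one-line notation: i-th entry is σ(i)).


To find σ⁻¹, swap domain and range:
σ(1) = 3 → σ⁻¹(3) = 1
σ(2) = 2 → σ⁻¹(2) = 2
σ(3) = 1 → σ⁻¹(1) = 3

σ⁻¹ = [3 2 1]


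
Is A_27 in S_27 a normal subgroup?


H = A_27 in S_27
A_27 has index 2 in S_27, and every subgroup of index 2 is normal

Yes, normal subgroup


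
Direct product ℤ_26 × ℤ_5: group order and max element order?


|ℤ_26 × ℤ_5| = 26 × 5 = 130
Max element order = lcm(26,5) = 130
Cyclic? Yes (gcd=1)

|ℤ_26×ℤ_5| = 130, max element order = 130


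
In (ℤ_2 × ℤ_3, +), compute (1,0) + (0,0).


Operation: componentwise addition mod (2, 3)
(1,0) + (0,0) = ((a₁+b₁) mod 2, (a₂+b₂) mod 3) with a = (1,0), b = (0,0)

(1,0) + (0,0) = (1,0)


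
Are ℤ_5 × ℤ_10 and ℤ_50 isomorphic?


Comparing ℤ_5 × ℤ_10 and ℤ_50:
gcd(5,10) = 5 ≠ 1. Max element order in ℤ_5×ℤ_10 is lcm(5,10) = 10 < 50, so it has no element of order 50

No, ℤ_5 × ℤ_10 ≇ ℤ_50


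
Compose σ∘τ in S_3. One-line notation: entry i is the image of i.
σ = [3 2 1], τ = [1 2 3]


σ∘τ: apply τ first, then σ
1 →τ 1 →σ 3
2 →τ 2 →σ 2
3 →τ 3 →σ 1

σ∘τ = [3 2 1]


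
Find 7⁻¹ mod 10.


Use the extended Euclidean algorithm to write 1 = 7·s + 10·t; then s mod 10 is the inverse.
Euclidean algorithm:
  7 = 0·10 + 7
  10 = 1·7 + 3
  7 = 2·3 + 1
  3 = 3·1 + 0
gcd(7,10) = 1
Back-substitution gives: 7·(3) + 10·(-2) = 1
So 7⁻¹ ≡ 3 ≡ 3 (mod 10)
Check: 7 × 3 = 21 ≡ 1 (mod 10) ✓

7⁻¹ ≡ 3 (mod 10)


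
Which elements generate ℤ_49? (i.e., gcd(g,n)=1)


g generates ℤ_n iff gcd(g,n) = 1
Prime factors of 49: 7
Generators are g ∈ {1,...,48} not divisible by any of these primes.
Generators: {1, 2, 3, 4, 5, 6, 8, 9, 10, 11, 12, 13, 15, 16, 17, 18, 19, 20, 22, 23, 24, 25, 26, 27, 29, 30, 31, 32, 33, 34, 36, 37, 38, 39, 40, 41, 43, 44, 45, 46, 47, 48}
Number of generators = φ(49) = 42

Generators of ℤ_49 = {1, 2, 3, 4, 5, 6, 8, 9, 10, 11, 12, 13, 15, 16, 17, 18, 19, 20, 22, 23, 24, 25, 26, 27, 29, 30, 31, 32, 33, 34, 36, 37, 38, 39, 40, 41, 43, 44, 45, 46, 47, 48}


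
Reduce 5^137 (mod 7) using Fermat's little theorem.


Fermat's little theorem: if p is prime and gcd(a,p)=1, then a^(p-1) ≡ 1 (mod p)
p = 7 is prime, gcd(5,7) = 1
Reduce exponent: 137 mod 6 = 5
So 5^137 ≡ 5^5 (mod 7)
5^5 mod 7 = 3

5^137 ≡ 3 (mod 7)


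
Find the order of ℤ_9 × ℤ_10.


|A × B| = |A| · |B|
|ℤ_9 × ℤ_10| = 9 × 10 = 90

|ℤ_9 × ℤ_10| = 90


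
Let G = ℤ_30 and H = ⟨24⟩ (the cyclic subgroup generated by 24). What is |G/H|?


|⟨24⟩| = n / gcd(24, 30) = 30 / 6 = 5
H is normal (ℤ_30 is abelian).
|G/H| = |G| / |H| = 30 / 5 = 6

|G/H| = 6


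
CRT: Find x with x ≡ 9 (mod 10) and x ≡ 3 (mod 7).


m₁ = 10, m₂ = 7, gcd = 1, so CRT applies. M = m₁·m₂ = 70
Let M₁ = M/m₁ = 7, M₂ = M/m₂ = 10
Find y₁ ≡ M₁⁻¹ (mod m₁): 7⁻¹ ≡ 3 (mod 10)
Find y₂ ≡ M₂⁻¹ (mod m₂): 10⁻¹ ≡ 5 (mod 7)
x = a₁·M₁·y₁ + a₂·M₂·y₂ = 9·7·3 + 3·10·5 = 339
Reduce mod 70: x ≡ 59
Check: 59 mod 10 = 9 ✓, 59 mod 7 = 3 ✓

x ≡ 59 (mod 70)


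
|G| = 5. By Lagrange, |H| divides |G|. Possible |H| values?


Lagrange's theorem: |H| divides |G|
|G| = 5
Divisors of 5: 1, 5

Possible subgroup orders: {1, 5}


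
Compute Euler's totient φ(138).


Factor n: 138 = 2 × 3 × 23
φ(n) = n · ∏(1 - 1/p) over distinct primes p | n
φ(138) = 138 · (1 - 1/2) · (1 - 1/3) · (1 - 1/23) = 44

φ(138) = 44


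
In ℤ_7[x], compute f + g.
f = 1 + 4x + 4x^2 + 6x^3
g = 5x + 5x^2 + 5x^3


Add coefficients mod 7:
x^0: 1 + 0 = 1 (mod 7)
x^1: 4 + 5 = 2 (mod 7)
x^2: 4 + 5 = 2 (mod 7)
x^3: 6 + 5 = 4 (mod 7)
Result: 1 + 2x + 2x^2 + 4x^3

f + g = 1 + 2x + 2x^2 + 4x^3


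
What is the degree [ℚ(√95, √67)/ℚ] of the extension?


[ℚ(√95,√67):ℚ] = [ℚ(√95,√67):ℚ(√95)]·[ℚ(√95):ℚ] = 2·2 = 4

[ℚ(√95, √67)/ℚ] = 4


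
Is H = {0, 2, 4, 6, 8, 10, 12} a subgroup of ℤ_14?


Subgroup test for H = {0, 2, 4, 6, 8, 10, 12} in (ℤ_14, +):
(1) 0 ∈ H? Yes
(2) Closure: for all a,b ∈ H, (a+b) mod 14 ∈ H? Yes
(3) Inverses: for all a ∈ H, -a mod 14 ∈ H? Yes

Yes, H is a subgroup of ℤ_14


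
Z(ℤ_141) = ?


Z(G) = {g ∈ G | gx = xg for all x ∈ G}
ℤ_141 is abelian, so Z(G) = G

Z(ℤ_141) = ℤ_141


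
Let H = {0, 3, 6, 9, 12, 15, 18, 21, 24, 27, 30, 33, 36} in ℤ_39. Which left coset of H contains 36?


36 + H = {36 + h (mod 39) : h ∈ H}
36+0=36, 36+3=0, 36+6=3, 36+9=6, 36+12=9, 36+15=12, 36+18=15, 36+21=18, 36+24=21, 36+27=24, 36+30=27, 36+33=30, 36+36=33
36 + H = {0, 3, 6, 9, 12, 15, 18, 21, 24, 27, 30, 33, 36} = 0 + H

36 + H = {0, 3, 6, 9, 12, 15, 18, 21, 24, 27, 30, 33, 36}


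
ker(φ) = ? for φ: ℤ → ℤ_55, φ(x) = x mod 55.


Kernel = preimage of identity
ker(φ) = {x ∈ ℤ : x ≡ 0 (mod 55)} = 55ℤ = {0, ±55, ±110, ...}

ker(φ) = 55ℤ


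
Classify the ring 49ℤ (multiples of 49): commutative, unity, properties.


49ℤ is a commutative ring under +,× but has no multiplicative identity (1 ∉ 49ℤ); it has no zero divisors, but without unity it is not an integral domain
Commutative: Yes
Integral domain: No
Has unity: No

49ℤ (multiples of 49): Commutative=Yes, Unity=No


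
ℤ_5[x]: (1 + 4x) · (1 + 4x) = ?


Expand and collect like terms; reduce coefficients mod 5:
x^0: 1·1 = 1 ≡ 1 (mod 5)
x^1: 1·4 + 4·1 = 8 ≡ 3 (mod 5)
x^2: 4·4 = 16 ≡ 1 (mod 5)
Result: 1 + 3x + x^2

f · g = 1 + 3x + x^2


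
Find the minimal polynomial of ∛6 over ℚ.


∛6 satisfies x³ - 6 = 0, irreducible over ℚ (no rational root; 6 is not a perfect cube)

Minimal polynomial: x³ - 6


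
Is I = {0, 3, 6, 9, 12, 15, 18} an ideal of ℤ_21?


Check ideal conditions for I = {0, 3, 6, 9, 12, 15, 18} in ℤ_21:
(1) I is an additive subgroup? Yes
(2) For r ∈ ℤ_21 and a ∈ I: r·a ∈ I? Yes

Yes, I is an ideal of ℤ_21


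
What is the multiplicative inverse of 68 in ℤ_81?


Use the extended Euclidean algorithm to write 1 = 68·s + 81·t; then s mod 81 is the inverse.
Euclidean algorithm:
  68 = 0·81 + 68
  81 = 1·68 + 13
  68 = 5·13 + 3
  13 = 4·3 + 1
  3 = 3·1 + 0
gcd(68,81) = 1
Back-substitution gives: 68·(-25) + 81·(21) = 1
So 68⁻¹ ≡ -25 ≡ 56 (mod 81)
Check: 68 × 56 = 3808 ≡ 1 (mod 81) ✓

68⁻¹ ≡ 56 (mod 81)


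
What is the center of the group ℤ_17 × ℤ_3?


Z(G) = {g ∈ G | gx = xg for all x ∈ G}
Direct product of abelian groups is abelian, so Z(G) = G

Z(ℤ_17 × ℤ_3) = ℤ_17 × ℤ_3


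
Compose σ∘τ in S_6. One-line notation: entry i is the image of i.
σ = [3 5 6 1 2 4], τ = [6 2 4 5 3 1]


σ∘τ: apply τ first, then σ
1 →τ 6 →σ 4
2 →τ 2 →σ 5
3 →τ 4 →σ 1
4 →τ 5 →σ 2
5 →τ 3 →σ 6
6 →τ 1 →σ 3

σ∘τ = [4 5 1 2 6 3]


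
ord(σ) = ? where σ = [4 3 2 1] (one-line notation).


Cycle decomposition: (1 4) (2 3)
Cycle lengths: 2, 2
Order = lcm(2, 2) = 2

ord(σ) = 2


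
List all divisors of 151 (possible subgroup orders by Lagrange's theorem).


Lagrange's theorem: |H| divides |G|
|G| = 151
Divisors of 151: 1, 151

Possible subgroup orders: {1, 151}


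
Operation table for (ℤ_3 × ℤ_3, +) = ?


Elements: {(0,0), (0,1), (0,2), (1,0), (1,1), (1,2), (2,0), (2,1), (2,2)}
Operation: componentwise addition mod (3, 3)
Entry (a, b) = ((a₁+b₁) mod 3, (a₂+b₂) mod 3)

Cayley table:
      | (0,0) | (0,1) | (0,2) | (1,0) | (1,1) | (1,2) | (2,0) | (2,1) | (2,2)
(0,0) | (0,0) | (0,1) | (0,2) | (1,0) | (1,1) | (1,2) | (2,0) | (2,1) | (2,2)
(0,1) | (0,1) | (0,2) | (0,0) | (1,1) | (1,2) | (1,0) | (2,1) | (2,2) | (2,0)
(0,2) | (0,2) | (0,0) | (0,1) | (1,2) | (1,0) | (1,1) | (2,2) | (2,0) | (2,1)
(1,0) | (1,0) | (1,1) | (1,2) | (2,0) | (2,1) | (2,2) | (0,0) | (0,1) | (0,2)
(1,1) | (1,1) | (1,2) | (1,0) | (2,1) | (2,2) | (2,0) | (0,1) | (0,2) | (0,0)
(1,2) | (1,2) | (1,0) | (1,1) | (2,2) | (2,0) | (2,1) | (0,2) | (0,0) | (0,1)
(2,0) | (2,0) | (2,1) | (2,2) | (0,0) | (0,1) | (0,2) | (1,0) | (1,1) | (1,2)
(2,1) | (2,1) | (2,2) | (2,0) | (0,1) | (0,2) | (0,0) | (1,1) | (1,2) | (1,0)
(2,2) | (2,2) | (2,0) | (2,1) | (0,2) | (0,0) | (0,1) | (1,2) | (1,0) | (1,1)


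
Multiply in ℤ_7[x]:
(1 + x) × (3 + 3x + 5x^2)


Expand and collect like terms; reduce coefficients mod 7:
x^0: 1·3 = 3 ≡ 3 (mod 7)
x^1: 1·3 + 1·3 = 6 ≡ 6 (mod 7)
x^2: 1·5 + 1·3 = 8 ≡ 1 (mod 7)
x^3: 1·5 = 5 ≡ 5 (mod 7)
Result: 3 + 6x + x^2 + 5x^3

f · g = 3 + 6x + x^2 + 5x^3


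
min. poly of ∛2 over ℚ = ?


∛2 satisfies x³ - 2 = 0, irreducible over ℚ (no rational root; 2 is not a perfect cube)

Minimal polynomial: x³ - 2


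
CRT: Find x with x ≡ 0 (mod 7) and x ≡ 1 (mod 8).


m₁ = 7, m₂ = 8, gcd = 1, so CRT applies. M = m₁·m₂ = 56
Let M₁ = M/m₁ = 8, M₂ = M/m₂ = 7
Find y₁ ≡ M₁⁻¹ (mod m₁): 8⁻¹ ≡ 1 (mod 7)
Find y₂ ≡ M₂⁻¹ (mod m₂): 7⁻¹ ≡ 7 (mod 8)
x = a₁·M₁·y₁ + a₂·M₂·y₂ = 0·8·1 + 1·7·7 = 49
Reduce mod 56: x ≡ 49
Check: 49 mod 7 = 0 ✓, 49 mod 8 = 1 ✓

x ≡ 49 (mod 56)


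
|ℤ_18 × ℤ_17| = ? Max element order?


|ℤ_18 × ℤ_17| = 18 × 17 = 306
Max element order = lcm(18,17) = 306
Cyclic? Yes (gcd=1)

|ℤ_18×ℤ_17| = 306, max element order = 306


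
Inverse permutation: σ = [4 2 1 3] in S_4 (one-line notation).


To find σ⁻¹, swap domain and range:
σ(1) = 4 → σ⁻¹(4) = 1
σ(2) = 2 → σ⁻¹(2) = 2
σ(3) = 1 → σ⁻¹(1) = 3
σ(4) = 3 → σ⁻¹(3) = 4

σ⁻¹ = [3 2 4 1]


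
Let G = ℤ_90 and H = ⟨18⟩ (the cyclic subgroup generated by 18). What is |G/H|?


|⟨18⟩| = n / gcd(18, 90) = 90 / 18 = 5
H is normal (ℤ_90 is abelian).
|G/H| = |G| / |H| = 90 / 5 = 18

|G/H| = 18


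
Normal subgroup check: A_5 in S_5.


H = A_5 in S_5
A_5 has index 2 in S_5, and every subgroup of index 2 is normal

Yes, normal subgroup


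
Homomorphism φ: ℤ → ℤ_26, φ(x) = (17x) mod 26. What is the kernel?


Kernel = preimage of identity
ker(φ) = {x ∈ ℤ : 17x ≡ 0 (mod 26)}. gcd(17,26) = 1, so 17x ≡ 0 (mod 26) ⟺ x ≡ 0 (mod 26/1 = 26). Hence ker(φ) = 26ℤ

ker(φ) = 26ℤ


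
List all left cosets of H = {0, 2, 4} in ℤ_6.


H = {0, 2, 4}, |H| = 3
Number of cosets = |G|/|H| = 6/3 = 2
0 + H = {0, 2, 4}
1 + H = {1, 3, 5}

Cosets: 0+H={0,2,4}; 1+H={1,3,5}


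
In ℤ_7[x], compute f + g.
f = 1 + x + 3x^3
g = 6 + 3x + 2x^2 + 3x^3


Add coefficients mod 7:
x^0: 1 + 6 = 0 (mod 7)
x^1: 1 + 3 = 4 (mod 7)
x^2: 0 + 2 = 2 (mod 7)
x^3: 3 + 3 = 6 (mod 7)
Result: 4x + 2x^2 + 6x^3

f + g = 4x + 2x^2 + 6x^3


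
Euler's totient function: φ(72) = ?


Factor n: 72 = 2^3 × 3^2
φ(n) = n · ∏(1 - 1/p) over distinct primes p | n
φ(72) = 72 · (1 - 1/2) · (1 - 1/3) = 24

φ(72) = 24


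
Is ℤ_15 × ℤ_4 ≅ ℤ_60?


Comparing ℤ_15 × ℤ_4 and ℤ_60:
gcd(15,4) = 1, so ℤ_15 × ℤ_4 ≅ ℤ_60 (CRT)

Yes, ℤ_15 × ℤ_4 ≅ ℤ_60


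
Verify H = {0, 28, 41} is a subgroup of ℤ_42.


Subgroup test for H = {0, 28, 41} in (ℤ_42, +):
(1) 0 ∈ H? Yes
(2) Closure: for all a,b ∈ H, (a+b) mod 42 ∈ H? No  [counterexample: 28 + 28 = 14 ∉ H]
(3) Inverses: for all a ∈ H, -a mod 42 ∈ H? No

No, H is not a subgroup of ℤ_42


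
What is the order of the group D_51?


|D_n| = 2n (n rotations and n reflections)
|D_51| = 2×51 = 102

|D_51| = 102


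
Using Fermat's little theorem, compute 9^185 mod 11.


Fermat's little theorem: if p is prime and gcd(a,p)=1, then a^(p-1) ≡ 1 (mod p)
p = 11 is prime, gcd(9,11) = 1
Reduce exponent: 185 mod 10 = 5
So 9^185 ≡ 9^5 (mod 11)
9^5 mod 11 = 1

9^185 ≡ 1 (mod 11)


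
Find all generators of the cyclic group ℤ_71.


g generates ℤ_n iff gcd(g,n) = 1
Prime factors of 71: 71
Generators are g ∈ {1,...,70} not divisible by any of these primes.
Generators: {1, 2, 3, 4, 5, 6, 7, 8, 9, 10, 11, 12, 13, 14, 15, 16, 17, 18, 19, 20, 21, 22, 23, 24, 25, 26, 27, 28, 29, 30, 31, 32, 33, 34, 35, 36, 37, 38, 39, 40, 41, 42, 43, 44, 45, 46, 47, 48, 49, 50, 51, 52, 53, 54, 55, 56, 57, 58, 59, 60, 61, 62, 63, 64, 65, 66, 67, 68, 69, 70}
Number of generators = φ(71) = 70

Generators of ℤ_71 = {1, 2, 3, 4, 5, 6, 7, 8, 9, 10, 11, 12, 13, 14, 15, 16, 17, 18, 19, 20, 21, 22, 23, 24, 25, 26, 27, 28, 29, 30, 31, 32, 33, 34, 35, 36, 37, 38, 39, 40, 41, 42, 43, 44, 45, 46, 47, 48, 49, 50, 51, 52, 53, 54, 55, 56, 57, 58, 59, 60, 61, 62, 63, 64, 65, 66, 67, 68, 69, 70}


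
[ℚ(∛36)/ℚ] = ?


∛36 has minimal polynomial x³ - 36 (irreducible over ℚ since 36 is not a perfect cube)

[ℚ(∛36)/ℚ] = 3


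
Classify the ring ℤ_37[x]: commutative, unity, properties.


ℤ_37 is a field (n prime), so ℤ_37[x] is a commutative integral domain with unity
Commutative: Yes
Integral domain: Yes
Has unity: Yes

ℤ_37[x]: Commutative=Yes, Unity=Yes


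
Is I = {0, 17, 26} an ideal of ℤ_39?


Check ideal conditions for I = {0, 17, 26} in ℤ_39:
(1) I is an additive subgroup? No
(2) For r ∈ ℤ_39 and a ∈ I: r·a ∈ I? No  [counterexample: r=2, a=17, r·a mod 39 = 34 ∉ I]

No, I is not an ideal of ℤ_39


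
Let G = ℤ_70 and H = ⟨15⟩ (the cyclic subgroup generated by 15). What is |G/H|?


|⟨15⟩| = n / gcd(15, 70) = 70 / 5 = 14
H is normal (ℤ_70 is abelian).
|G/H| = |G| / |H| = 70 / 14 = 5

|G/H| = 5


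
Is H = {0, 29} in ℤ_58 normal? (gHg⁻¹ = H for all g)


H = {0, 29} in ℤ_58
ℤ_58 is abelian; every subgroup of an abelian group is normal

Yes, normal subgroup


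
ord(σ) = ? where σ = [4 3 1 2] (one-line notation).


Cycle decomposition: (1 4 2 3)
Cycle lengths: 4
Order = lcm(4) = 4

ord(σ) = 4


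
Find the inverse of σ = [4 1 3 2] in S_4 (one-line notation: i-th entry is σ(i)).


To find σ⁻¹, swap domain and range:
σ(1) = 4 → σ⁻¹(4) = 1
σ(2) = 1 → σ⁻¹(1) = 2
σ(3) = 3 → σ⁻¹(3) = 3
σ(4) = 2 → σ⁻¹(2) = 4

σ⁻¹ = [2 4 3 1]


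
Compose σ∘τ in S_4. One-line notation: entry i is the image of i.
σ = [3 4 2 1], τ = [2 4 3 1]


σ∘τ: apply τ first, then σ
1 →τ 2 →σ 4
2 →τ 4 →σ 1
3 →τ 3 →σ 2
4 →τ 1 →σ 3

σ∘τ = [4 1 2 3]


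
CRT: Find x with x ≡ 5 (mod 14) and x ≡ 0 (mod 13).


m₁ = 14, m₂ = 13, gcd = 1, so CRT applies. M = m₁·m₂ = 182
Let M₁ = M/m₁ = 13, M₂ = M/m₂ = 14
Find y₁ ≡ M₁⁻¹ (mod m₁): 13⁻¹ ≡ 13 (mod 14)
Find y₂ ≡ M₂⁻¹ (mod m₂): 14⁻¹ ≡ 1 (mod 13)
x = a₁·M₁·y₁ + a₂·M₂·y₂ = 5·13·13 + 0·14·1 = 845
Reduce mod 182: x ≡ 117
Check: 117 mod 14 = 5 ✓, 117 mod 13 = 0 ✓

x ≡ 117 (mod 182)


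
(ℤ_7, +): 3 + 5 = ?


Operation: addition mod 7
3 + 5 = (a + b) mod 7 with a = 3, b = 5

3 + 5 = 1


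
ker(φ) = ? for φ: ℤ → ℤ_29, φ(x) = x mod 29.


Kernel = preimage of identity
ker(φ) = {x ∈ ℤ : x ≡ 0 (mod 29)} = 29ℤ = {0, ±29, ±58, ...}

ker(φ) = 29ℤ


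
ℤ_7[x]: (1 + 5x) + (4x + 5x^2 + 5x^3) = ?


Add coefficients mod 7:
x^0: 1 + 0 = 1 (mod 7)
x^1: 5 + 4 = 2 (mod 7)
x^2: 0 + 5 = 5 (mod 7)
x^3: 0 + 5 = 5 (mod 7)
Result: 1 + 2x + 5x^2 + 5x^3

f + g = 1 + 2x + 5x^2 + 5x^3


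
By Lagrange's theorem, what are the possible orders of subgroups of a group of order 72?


Lagrange's theorem: |H| divides |G|
|G| = 72
Divisors of 72: 1, 2, 3, 4, 6, 8, 9, 12, 18, 24, 36, 72

Possible subgroup orders: {1, 2, 3, 4, 6, 8, 9, 12, 18, 24, 36, 72}


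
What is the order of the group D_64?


|D_n| = 2n (n rotations and n reflections)
|D_64| = 2×64 = 128

|D_64| = 128


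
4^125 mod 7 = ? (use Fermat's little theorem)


Fermat's little theorem: if p is prime and gcd(a,p)=1, then a^(p-1) ≡ 1 (mod p)
p = 7 is prime, gcd(4,7) = 1
Reduce exponent: 125 mod 6 = 5
So 4^125 ≡ 4^5 (mod 7)
4^5 mod 7 = 2

4^125 ≡ 2 (mod 7)


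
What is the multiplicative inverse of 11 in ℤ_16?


Use the extended Euclidean algorithm to write 1 = 11·s + 16·t; then s mod 16 is the inverse.
Euclidean algorithm:
  11 = 0·16 + 11
  16 = 1·11 + 5
  11 = 2·5 + 1
  5 = 5·1 + 0
gcd(11,16) = 1
Back-substitution gives: 11·(3) + 16·(-2) = 1
So 11⁻¹ ≡ 3 ≡ 3 (mod 16)
Check: 11 × 3 = 33 ≡ 1 (mod 16) ✓

11⁻¹ ≡ 3 (mod 16)


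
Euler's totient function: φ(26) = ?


φ(n) = count of k ∈ {1,...,n} with gcd(k,n)=1
Coprimes to 26: {1, 3, 5, 7, 9, 11, 15, 17, 19, 21, 23, 25}
Count: 12

φ(26) = 12


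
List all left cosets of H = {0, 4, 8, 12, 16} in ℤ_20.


H = {0, 4, 8, 12, 16}, |H| = 5
Number of cosets = |G|/|H| = 20/5 = 4
0 + H = {0, 4, 8, 12, 16}
1 + H = {1, 5, 9, 13, 17}
2 + H = {2, 6, 10, 14, 18}
3 + H = {3, 7, 11, 15, 19}

Cosets: 0+H={0,4,8,12,16}; 1+H={1,5,9,13,17}; 2+H={2,6,10,14,18}; 3+H={3,7,11,15,19}


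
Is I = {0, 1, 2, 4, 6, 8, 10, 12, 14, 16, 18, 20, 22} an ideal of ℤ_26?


Check ideal conditions for I = {0, 1, 2, 4, 6, 8, 10, 12, 14, 16, 18, 20, 22} in ℤ_26:
(1) I is an additive subgroup? No
(2) For r ∈ ℤ_26 and a ∈ I: r·a ∈ I? No  [counterexample: r=2, a=12, r·a mod 26 = 24 ∉ I]

No, I is not an ideal of ℤ_26


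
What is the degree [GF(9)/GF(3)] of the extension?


GF(9) = GF(3^2), so the extension degree is 2

[GF(9)/GF(3)] = 2


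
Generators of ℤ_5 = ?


g generates ℤ_n iff gcd(g,n) = 1
Checking each g ∈ {1,...,4}:
gcd(1,5) = 1
gcd(2,5) = 1
gcd(3,5) = 1
gcd(4,5) = 1
Generators: {1, 2, 3, 4}
Number of generators = φ(5) = 4

Generators of ℤ_5 = {1, 2, 3, 4}


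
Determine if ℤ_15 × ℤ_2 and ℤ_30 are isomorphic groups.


Comparing ℤ_15 × ℤ_2 and ℤ_30:
gcd(15,2) = 1, so ℤ_15 × ℤ_2 ≅ ℤ_30 (CRT)

Yes, ℤ_15 × ℤ_2 ≅ ℤ_30


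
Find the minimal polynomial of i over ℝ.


i satisfies x² + 1 = 0, irreducible over ℝ

Minimal polynomial: x² + 1


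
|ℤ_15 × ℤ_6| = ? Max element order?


|ℤ_15 × ℤ_6| = 15 × 6 = 90
Max element order = lcm(15,6) = 30
Cyclic? No (gcd=3)

|ℤ_15×ℤ_6| = 90, max element order = 30
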